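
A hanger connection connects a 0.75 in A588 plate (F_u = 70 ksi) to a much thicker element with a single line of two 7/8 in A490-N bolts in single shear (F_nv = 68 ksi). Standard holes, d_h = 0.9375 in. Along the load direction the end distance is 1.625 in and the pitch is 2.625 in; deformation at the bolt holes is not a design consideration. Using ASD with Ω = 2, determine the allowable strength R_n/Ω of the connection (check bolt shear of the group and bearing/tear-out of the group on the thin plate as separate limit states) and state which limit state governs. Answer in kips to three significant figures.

Bolt shear: A_b = π·0.875²/4 = 0.6013 in²; R_n = 68 × 0.6013 × 2 × 1 = 81.78 kips → 81.78 / 2 = 40.9 kips.
Bearing (1.5 l_c t F_u ≤ 3.0 d t F_u): upper limit = 3.0·0.875·0.75·70 = 137.8 kips.
  Edge l_c = 1.625 − 0.9375/2 = 1.156 → r_n = 91.05 kips; interior l_c = 2.625 − 0.9375 = 1.688 → r_n = 132.9 kips.
  R_n,bearing = 1·91.05 + 1·132.9 = 223.9 kips → 223.9 / 2 = 112 kips.
Bolt shear governs: 40.9 kips.

40.9 kips (bolt shear governs)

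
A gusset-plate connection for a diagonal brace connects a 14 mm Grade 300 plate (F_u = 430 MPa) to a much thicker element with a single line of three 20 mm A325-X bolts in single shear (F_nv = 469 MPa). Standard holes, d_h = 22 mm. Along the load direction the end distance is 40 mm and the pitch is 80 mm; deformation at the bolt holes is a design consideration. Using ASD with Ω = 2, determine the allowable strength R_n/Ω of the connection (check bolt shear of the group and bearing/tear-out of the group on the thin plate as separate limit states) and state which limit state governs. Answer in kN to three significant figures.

Bolt shear: A_b = π·20²/4 = 314.2 mm²; R_n = 469 × 314.2 × 3 × 1 / 1000 = 442 kN → 442 / 2 = 221 kN.
Bearing (1.2 l_c t F_u ≤ 2.4 d t F_u): upper limit = 2.4·20·14·430 / 1000 = 289 kN.
  Edge l_c = 40 − 22/2 = 29 → r_n = 209.5 kN; interior l_c = 80 − 22 = 58 → r_n = 289 kN.
  R_n,bearing = 1·209.5 + 2·289 = 787.4 kN → 787.4 / 2 = 394 kN.
Bolt shear governs: 221 kN.

221 kN (bolt shear governs)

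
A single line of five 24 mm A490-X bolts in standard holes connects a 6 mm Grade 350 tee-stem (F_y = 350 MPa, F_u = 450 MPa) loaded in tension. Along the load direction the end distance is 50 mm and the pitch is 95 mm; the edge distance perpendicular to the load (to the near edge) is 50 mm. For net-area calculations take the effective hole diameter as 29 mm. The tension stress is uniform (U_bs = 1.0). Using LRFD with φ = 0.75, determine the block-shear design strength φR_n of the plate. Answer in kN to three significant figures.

Shear plane L_v = 50 + 4·95 = 430 mm; A_gv = 430 × 6 = 2580 mm².
A_nv = (430 − 4.5·29) × 6 = 1797 mm².
A_nt = (50 − 0.5·29) × 6 = 213 mm².
0.6 F_u A_nv = 485.2 kN; 0.6 F_y A_gv = 541.8 kN → shear rupture governs the shear term.
R_n = 485.2 + 1.0 × 450 × 213 / 1000 = 581 kN.
Design strength φR_n = 0.75 × 581 = 436 kN.

436 kN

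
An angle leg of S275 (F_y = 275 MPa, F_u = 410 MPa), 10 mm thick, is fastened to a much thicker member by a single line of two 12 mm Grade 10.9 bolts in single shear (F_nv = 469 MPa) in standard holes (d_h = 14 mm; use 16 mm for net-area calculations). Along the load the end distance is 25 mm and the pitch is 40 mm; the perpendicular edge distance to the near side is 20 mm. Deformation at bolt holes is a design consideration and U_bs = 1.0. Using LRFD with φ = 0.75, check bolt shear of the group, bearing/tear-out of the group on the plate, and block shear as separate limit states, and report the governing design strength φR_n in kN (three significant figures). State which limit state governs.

79.6 kN (bolt shear governs)

Bolt shear: A_b = π·12²/4 = 113.1 mm²; R_n = 469 × 113.1 × 2 × 1 / 1000 = 106.1 kN → 0.75 × 106.1 = 79.6 kN.
Bearing: edge l_c = 18, r_n = 88.56 kN; interior l_c = 26, r_n = 118.1 kN; R_n = 88.56 + 1·118.1 = 206.6 kN → 155 kN.
Block shear: A_gv = 650, A_nv = 410, A_nt = 120 mm²; R_n = min(0.6F_uA_nv, 0.6F_yA_gv) + U_bs·F_u·A_nt = 150.1 kN → 113 kN.
Bolt shear governs: 79.6 kN.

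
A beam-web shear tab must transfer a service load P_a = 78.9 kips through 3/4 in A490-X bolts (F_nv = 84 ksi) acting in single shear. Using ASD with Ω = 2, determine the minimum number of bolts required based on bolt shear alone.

A_b = π·0.75²/4 = 0.4418 in².
Per-bolt allowable strength R_n/Ω = 84 × 0.4418 × 1 / 2 = 18.56 kips.
n ≥ 78.9 / 18.56 = 4.252 → use 5 bolts.

5 bolts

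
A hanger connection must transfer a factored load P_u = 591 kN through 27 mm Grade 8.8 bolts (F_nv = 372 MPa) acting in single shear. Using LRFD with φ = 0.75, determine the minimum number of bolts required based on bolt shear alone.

A_b = π·27²/4 = 572.6 mm².
Per-bolt design strength φR_n = 0.75 × 372 × 572.6 × 1 / 1000 = 159.7 kN.
n ≥ 591 / 159.7 = 3.7 → use 4 bolts.

4 bolts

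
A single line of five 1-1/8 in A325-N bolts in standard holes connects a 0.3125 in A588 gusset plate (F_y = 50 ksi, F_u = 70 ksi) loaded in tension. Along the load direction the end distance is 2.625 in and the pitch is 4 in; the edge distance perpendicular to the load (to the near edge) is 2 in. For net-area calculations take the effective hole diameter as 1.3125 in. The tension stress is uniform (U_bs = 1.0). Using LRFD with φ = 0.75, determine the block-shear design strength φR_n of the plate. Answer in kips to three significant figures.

147 kips

Shear plane L_v = 2.625 + 4·4 = 18.62 in; A_gv = 18.62 × 0.3125 = 5.82 in².
A_nv = (18.62 − 4.5·1.3125) × 0.3125 = 3.975 in².
A_nt = (2 − 0.5·1.3125) × 0.3125 = 0.4199 in².
0.6 F_u A_nv = 166.9 kips; 0.6 F_y A_gv = 174.6 kips → shear rupture governs the shear term.
R_n = 166.9 + 1.0 × 70 × 0.4199 = 196.3 kips.
Design strength φR_n = 0.75 × 196.3 = 147 kips.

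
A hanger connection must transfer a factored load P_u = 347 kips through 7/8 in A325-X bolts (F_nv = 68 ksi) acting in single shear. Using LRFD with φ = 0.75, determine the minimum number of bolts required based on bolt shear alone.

12 bolts

A_b = π·0.875²/4 = 0.6013 in².
Per-bolt design strength φR_n = 0.75 × 68 × 0.6013 × 1 = 30.67 kips.
n ≥ 347 / 30.67 = 11.31 → use 12 bolts.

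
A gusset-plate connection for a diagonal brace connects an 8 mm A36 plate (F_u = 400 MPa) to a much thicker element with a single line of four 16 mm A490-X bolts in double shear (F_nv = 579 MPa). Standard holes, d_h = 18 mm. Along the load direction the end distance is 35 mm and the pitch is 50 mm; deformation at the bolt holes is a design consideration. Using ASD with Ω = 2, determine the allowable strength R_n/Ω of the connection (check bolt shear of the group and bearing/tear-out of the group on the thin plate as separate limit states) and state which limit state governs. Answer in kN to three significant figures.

Bolt shear: A_b = π·16²/4 = 201.1 mm²; R_n = 579 × 201.1 × 4 × 2 / 1000 = 931.3 kN → 931.3 / 2 = 466 kN.
Bearing (1.2 l_c t F_u ≤ 2.4 d t F_u): upper limit = 2.4·16·8·400 / 1000 = 122.9 kN.
  Edge l_c = 35 − 18/2 = 26 → r_n = 99.84 kN; interior l_c = 50 − 18 = 32 → r_n = 122.9 kN.
  R_n,bearing = 1·99.84 + 3·122.9 = 468.5 kN → 468.5 / 2 = 234 kN.
Bearing governs: 234 kN.

234 kN (bearing governs)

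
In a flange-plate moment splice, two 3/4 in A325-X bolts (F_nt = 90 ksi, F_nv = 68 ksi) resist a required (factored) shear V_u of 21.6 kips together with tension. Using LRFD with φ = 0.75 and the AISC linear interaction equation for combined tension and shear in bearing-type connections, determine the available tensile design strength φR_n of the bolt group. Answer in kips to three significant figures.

48.9 kips

A_b = π·0.75²/4 = 0.4418 in²; f_rv = 21.6 / (2 × 0.4418) = 24.45 ksi.
F'_nt = 1.3 F_nt − (F_nt / φF_nv) f_rv = 1.3·90 − (90/(0.75·68))·24.45 = 73.86 ksi, capped at F_nt → F'_nt = 73.86 ksi.
R_n = F'_nt · A_b · n = 73.86 × 0.4418 × 2 = 65.26 kips.
Design strength φR_n = 0.75 × 65.26 = 48.9 kips.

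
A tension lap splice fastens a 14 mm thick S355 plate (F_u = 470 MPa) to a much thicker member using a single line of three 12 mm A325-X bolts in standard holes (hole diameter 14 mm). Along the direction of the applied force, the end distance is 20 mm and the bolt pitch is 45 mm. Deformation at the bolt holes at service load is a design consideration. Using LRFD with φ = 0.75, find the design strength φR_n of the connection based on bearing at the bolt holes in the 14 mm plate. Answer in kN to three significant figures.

361 kN

Per bolt r_n = 1.2 l_c t F_u ≤ 2.4 d t F_u; upper limit = 2.4 × 12 × 14 × 470 / 1000 = 189.5 kN.
Edge bolt: l_c = 20 − 14/2 = 13 mm → 1.2 × 13 × 14 × 470 / 1000 = 102.6 → r_n = 102.6 kN.
Interior bolts: l_c = 45 − 14 = 31 mm → 1.2 × 31 × 14 × 470 / 1000 = 244.8 → r_n = 189.5 kN.
R_n = 1 × 102.6 + 2 × 189.5 = 481.7 kN.
Design strength φR_n = 0.75 × 481.7 = 361 kN.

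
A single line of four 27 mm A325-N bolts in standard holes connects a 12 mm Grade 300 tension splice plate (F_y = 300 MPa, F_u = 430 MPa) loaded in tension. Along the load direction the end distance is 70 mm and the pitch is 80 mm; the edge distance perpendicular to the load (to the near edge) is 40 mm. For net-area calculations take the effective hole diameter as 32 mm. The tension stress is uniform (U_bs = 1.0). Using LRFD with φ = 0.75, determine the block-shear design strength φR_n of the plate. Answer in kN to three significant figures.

553 kN

Shear plane L_v = 70 + 3·80 = 310 mm; A_gv = 310 × 12 = 3720 mm².
A_nv = (310 − 3.5·32) × 12 = 2376 mm².
A_nt = (40 − 0.5·32) × 12 = 288 mm².
0.6 F_u A_nv = 613 kN; 0.6 F_y A_gv = 669.6 kN → shear rupture governs the shear term.
R_n = 613 + 1.0 × 430 × 288 / 1000 = 736.8 kN.
Design strength φR_n = 0.75 × 736.8 = 553 kN.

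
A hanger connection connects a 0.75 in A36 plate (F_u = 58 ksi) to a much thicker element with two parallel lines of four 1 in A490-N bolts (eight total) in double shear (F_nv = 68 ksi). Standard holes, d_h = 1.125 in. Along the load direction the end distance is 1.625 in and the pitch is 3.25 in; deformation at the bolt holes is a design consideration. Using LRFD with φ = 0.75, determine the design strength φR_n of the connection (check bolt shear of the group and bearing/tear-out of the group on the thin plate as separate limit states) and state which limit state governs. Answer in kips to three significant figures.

553 kips (bearing governs)

Bolt shear: A_b = π·1²/4 = 0.7854 in²; R_n = 68 × 0.7854 × 8 × 2 = 854.5 kips → 0.75 × 854.5 = 641 kips.
Bearing (1.2 l_c t F_u ≤ 2.4 d t F_u): upper limit = 2.4·1·0.75·58 = 104.4 kips.
  Edge l_c = 1.625 − 1.125/2 = 1.062 → r_n = 55.46 kips; interior l_c = 3.25 − 1.125 = 2.125 → r_n = 104.4 kips.
  R_n,bearing = 2·55.46 + 6·104.4 = 737.3 kips → 0.75 × 737.3 = 553 kips.
Bearing governs: 553 kips.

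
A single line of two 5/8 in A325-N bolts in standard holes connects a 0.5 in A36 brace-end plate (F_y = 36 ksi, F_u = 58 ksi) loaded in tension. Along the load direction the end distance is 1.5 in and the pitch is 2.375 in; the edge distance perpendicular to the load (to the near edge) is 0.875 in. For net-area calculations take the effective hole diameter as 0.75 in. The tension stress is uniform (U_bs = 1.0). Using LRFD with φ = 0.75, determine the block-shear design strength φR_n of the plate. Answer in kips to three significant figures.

42.3 kips

Shear plane L_v = 1.5 + 1·2.375 = 3.875 in; A_gv = 3.875 × 0.5 = 1.938 in².
A_nv = (3.875 − 1.5·0.75) × 0.5 = 1.375 in².
A_nt = (0.875 − 0.5·0.75) × 0.5 = 0.25 in².
0.6 F_u A_nv = 47.85 kips; 0.6 F_y A_gv = 41.85 kips → shear yielding governs the shear term.
R_n = 41.85 + 1.0 × 58 × 0.25 = 56.35 kips.
Design strength φR_n = 0.75 × 56.35 = 42.3 kips.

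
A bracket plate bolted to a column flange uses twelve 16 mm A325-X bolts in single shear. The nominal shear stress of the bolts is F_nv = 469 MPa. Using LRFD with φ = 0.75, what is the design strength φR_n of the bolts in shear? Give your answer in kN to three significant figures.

849 kN

A_b = π × 16² / 4 = 201.1 mm².
R_n = F_nv · A_b · n · n_s = 469 × 201.1 × 12 × 1 / 1000 = 1132 kN.
Design strength φR_n = 0.75 × 1132 = 849 kN.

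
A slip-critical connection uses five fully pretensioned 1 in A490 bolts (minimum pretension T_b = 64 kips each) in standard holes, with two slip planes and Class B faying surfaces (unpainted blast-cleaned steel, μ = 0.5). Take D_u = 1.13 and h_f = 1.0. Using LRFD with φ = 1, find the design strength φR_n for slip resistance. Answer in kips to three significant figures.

362 kips

R_n = μ · D_u · h_f · T_b · n_s · n_b = 0.5 × 1.13 × 1.0 × 64 × 2 × 5 = 361.6 kips.
Design strength φR_n = 1 × 361.6 = 362 kips.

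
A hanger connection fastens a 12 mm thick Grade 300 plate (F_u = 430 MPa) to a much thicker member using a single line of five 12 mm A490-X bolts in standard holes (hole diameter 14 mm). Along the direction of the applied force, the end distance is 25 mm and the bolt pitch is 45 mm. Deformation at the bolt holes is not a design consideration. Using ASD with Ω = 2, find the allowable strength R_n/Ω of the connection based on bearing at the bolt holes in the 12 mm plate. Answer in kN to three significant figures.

441 kN

Per bolt r_n = 1.5 l_c t F_u ≤ 3.0 d t F_u; upper limit = 3.0 × 12 × 12 × 430 / 1000 = 185.8 kN.
Edge bolt: l_c = 25 − 14/2 = 18 mm → 1.5 × 18 × 12 × 430 / 1000 = 139.3 → r_n = 139.3 kN.
Interior bolts: l_c = 45 − 14 = 31 mm → 1.5 × 31 × 12 × 430 / 1000 = 239.9 → r_n = 185.8 kN.
R_n = 1 × 139.3 + 4 × 185.8 = 882.4 kN.
Allowable strength R_n/Ω = 882.4 / 2 = 441 kN.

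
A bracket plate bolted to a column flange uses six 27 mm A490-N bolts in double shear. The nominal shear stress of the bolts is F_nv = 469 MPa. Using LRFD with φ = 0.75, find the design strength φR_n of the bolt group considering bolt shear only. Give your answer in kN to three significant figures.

A_b = π × 27² / 4 = 572.6 mm².
R_n = F_nv · A_b · n · n_s = 469 × 572.6 × 6 × 2 / 1000 = 3222 kN.
Design strength φR_n = 0.75 × 3222 = 2420 kN.

2420 kN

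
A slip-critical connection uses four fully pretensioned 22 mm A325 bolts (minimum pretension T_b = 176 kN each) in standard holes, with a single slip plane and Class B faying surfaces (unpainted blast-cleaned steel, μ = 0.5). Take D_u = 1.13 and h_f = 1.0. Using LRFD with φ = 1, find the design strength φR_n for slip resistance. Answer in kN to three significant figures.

R_n = μ · D_u · h_f · T_b · n_s · n_b = 0.5 × 1.13 × 1.0 × 176 × 1 × 4 = 397.8 kN.
Design strength φR_n = 1 × 397.8 = 398 kN.

398 kN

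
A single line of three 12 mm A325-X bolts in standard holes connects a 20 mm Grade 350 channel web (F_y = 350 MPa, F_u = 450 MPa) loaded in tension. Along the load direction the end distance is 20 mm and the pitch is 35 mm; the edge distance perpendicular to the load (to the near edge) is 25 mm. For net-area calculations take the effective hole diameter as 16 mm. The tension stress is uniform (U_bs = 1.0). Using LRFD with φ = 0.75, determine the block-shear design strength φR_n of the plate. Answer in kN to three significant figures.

317 kN

Shear plane L_v = 20 + 2·35 = 90 mm; A_gv = 90 × 20 = 1800 mm².
A_nv = (90 − 2.5·16) × 20 = 1000 mm².
A_nt = (25 − 0.5·16) × 20 = 340 mm².
0.6 F_u A_nv = 270 kN; 0.6 F_y A_gv = 378 kN → shear rupture governs the shear term.
R_n = 270 + 1.0 × 450 × 340 / 1000 = 423 kN.
Design strength φR_n = 0.75 × 423 = 317 kN.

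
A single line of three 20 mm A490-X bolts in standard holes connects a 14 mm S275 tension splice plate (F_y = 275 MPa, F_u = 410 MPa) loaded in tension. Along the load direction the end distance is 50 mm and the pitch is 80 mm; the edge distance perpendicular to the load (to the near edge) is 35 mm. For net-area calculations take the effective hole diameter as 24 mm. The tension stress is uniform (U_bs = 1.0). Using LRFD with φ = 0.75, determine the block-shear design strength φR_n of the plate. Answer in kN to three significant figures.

Shear plane L_v = 50 + 2·80 = 210 mm; A_gv = 210 × 14 = 2940 mm².
A_nv = (210 − 2.5·24) × 14 = 2100 mm².
A_nt = (35 − 0.5·24) × 14 = 322 mm².
0.6 F_u A_nv = 516.6 kN; 0.6 F_y A_gv = 485.1 kN → shear yielding governs the shear term.
R_n = 485.1 + 1.0 × 410 × 322 / 1000 = 617.1 kN.
Design strength φR_n = 0.75 × 617.1 = 463 kN.

463 kN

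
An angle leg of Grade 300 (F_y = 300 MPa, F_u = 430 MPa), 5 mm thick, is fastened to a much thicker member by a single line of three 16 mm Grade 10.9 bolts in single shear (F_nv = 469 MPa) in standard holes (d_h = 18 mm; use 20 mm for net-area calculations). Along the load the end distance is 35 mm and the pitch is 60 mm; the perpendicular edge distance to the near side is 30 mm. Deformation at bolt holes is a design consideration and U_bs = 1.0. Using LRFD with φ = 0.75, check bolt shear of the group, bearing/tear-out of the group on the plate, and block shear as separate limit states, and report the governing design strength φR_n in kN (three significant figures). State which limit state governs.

134 kN (block shear governs)

Bolt shear: A_b = π·16²/4 = 201.1 mm²; R_n = 469 × 201.1 × 3 × 1 / 1000 = 282.9 kN → 0.75 × 282.9 = 212 kN.
Bearing: edge l_c = 26, r_n = 67.08 kN; interior l_c = 42, r_n = 82.56 kN; R_n = 67.08 + 2·82.56 = 232.2 kN → 174 kN.
Block shear: A_gv = 775, A_nv = 525, A_nt = 100 mm²; R_n = min(0.6F_uA_nv, 0.6F_yA_gv) + U_bs·F_u·A_nt = 178.5 kN → 134 kN.
Block shear governs: 134 kN.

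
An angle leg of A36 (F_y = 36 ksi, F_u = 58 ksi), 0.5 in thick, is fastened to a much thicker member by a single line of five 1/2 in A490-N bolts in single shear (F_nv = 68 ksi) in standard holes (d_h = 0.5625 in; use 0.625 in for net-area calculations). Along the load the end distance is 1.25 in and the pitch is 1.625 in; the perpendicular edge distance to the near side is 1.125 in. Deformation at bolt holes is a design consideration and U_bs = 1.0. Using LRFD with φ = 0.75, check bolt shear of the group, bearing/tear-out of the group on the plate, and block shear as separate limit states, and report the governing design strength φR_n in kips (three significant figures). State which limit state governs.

Bolt shear: A_b = π·0.5²/4 = 0.1963 in²; R_n = 68 × 0.1963 × 5 × 1 = 66.76 kips → 0.75 × 66.76 = 50.1 kips.
Bearing: edge l_c = 0.9688, r_n = 33.71 kips; interior l_c = 1.062, r_n = 34.8 kips; R_n = 33.71 + 4·34.8 = 172.9 kips → 130 kips.
Block shear: A_gv = 3.875, A_nv = 2.469, A_nt = 0.4062 in²; R_n = min(0.6F_uA_nv, 0.6F_yA_gv) + U_bs·F_u·A_nt = 107.3 kips → 80.4 kips.
Bolt shear governs: 50.1 kips.

50.1 kips (bolt shear governs)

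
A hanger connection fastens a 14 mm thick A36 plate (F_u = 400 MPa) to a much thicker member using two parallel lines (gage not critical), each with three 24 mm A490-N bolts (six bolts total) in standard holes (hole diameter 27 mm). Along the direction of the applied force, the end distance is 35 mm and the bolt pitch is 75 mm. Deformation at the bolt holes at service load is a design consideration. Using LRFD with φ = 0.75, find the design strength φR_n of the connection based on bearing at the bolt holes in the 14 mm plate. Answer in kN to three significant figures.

Per bolt r_n = 1.2 l_c t F_u ≤ 2.4 d t F_u; upper limit = 2.4 × 24 × 14 × 400 / 1000 = 322.6 kN.
Edge bolt: l_c = 35 − 27/2 = 21.5 mm → 1.2 × 21.5 × 14 × 400 / 1000 = 144.5 → r_n = 144.5 kN.
Interior bolts: l_c = 75 − 27 = 48 mm → 1.2 × 48 × 14 × 400 / 1000 = 322.6 → r_n = 322.6 kN.
R_n = 2 × 144.5 + 4 × 322.6 = 1579 kN.
Design strength φR_n = 0.75 × 1579 = 1180 kN.

1180 kN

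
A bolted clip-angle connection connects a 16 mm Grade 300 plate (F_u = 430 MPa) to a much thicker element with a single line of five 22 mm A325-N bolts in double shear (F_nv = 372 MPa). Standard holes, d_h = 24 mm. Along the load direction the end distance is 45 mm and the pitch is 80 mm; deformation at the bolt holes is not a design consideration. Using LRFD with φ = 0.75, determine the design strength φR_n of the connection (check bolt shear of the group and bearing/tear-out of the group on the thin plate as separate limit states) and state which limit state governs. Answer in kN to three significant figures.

Bolt shear: A_b = π·22²/4 = 380.1 mm²; R_n = 372 × 380.1 × 5 × 2 / 1000 = 1414 kN → 0.75 × 1414 = 1060 kN.
Bearing (1.5 l_c t F_u ≤ 3.0 d t F_u): upper limit = 3.0·22·16·430 / 1000 = 454.1 kN.
  Edge l_c = 45 − 24/2 = 33 → r_n = 340.6 kN; interior l_c = 80 − 24 = 56 → r_n = 454.1 kN.
  R_n,bearing = 1·340.6 + 4·454.1 = 2157 kN → 0.75 × 2157 = 1620 kN.
Bolt shear governs: 1060 kN.

1060 kN (bolt shear governs)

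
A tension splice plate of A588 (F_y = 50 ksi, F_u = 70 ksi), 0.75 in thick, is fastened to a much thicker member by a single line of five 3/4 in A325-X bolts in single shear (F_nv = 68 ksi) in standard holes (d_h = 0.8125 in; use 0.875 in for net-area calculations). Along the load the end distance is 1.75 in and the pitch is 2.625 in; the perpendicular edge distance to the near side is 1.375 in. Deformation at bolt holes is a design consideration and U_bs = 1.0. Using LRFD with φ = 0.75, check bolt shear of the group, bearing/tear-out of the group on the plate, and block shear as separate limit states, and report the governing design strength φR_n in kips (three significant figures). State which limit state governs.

113 kips (bolt shear governs)

Bolt shear: A_b = π·0.75²/4 = 0.4418 in²; R_n = 68 × 0.4418 × 5 × 1 = 150.2 kips → 0.75 × 150.2 = 113 kips.
Bearing: edge l_c = 1.344, r_n = 84.66 kips; interior l_c = 1.812, r_n = 94.5 kips; R_n = 84.66 + 4·94.5 = 462.7 kips → 347 kips.
Block shear: A_gv = 9.188, A_nv = 6.234, A_nt = 0.7031 in²; R_n = min(0.6F_uA_nv, 0.6F_yA_gv) + U_bs·F_u·A_nt = 311.1 kips → 233 kips.
Bolt shear governs: 113 kips.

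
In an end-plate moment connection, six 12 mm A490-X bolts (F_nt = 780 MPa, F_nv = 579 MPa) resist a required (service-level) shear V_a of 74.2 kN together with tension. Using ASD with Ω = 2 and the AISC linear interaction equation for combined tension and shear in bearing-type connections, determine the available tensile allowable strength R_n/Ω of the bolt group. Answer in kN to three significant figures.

A_b = π·12²/4 = 113.1 mm²; f_rv = 74.2 × 1000 / (6 × 113.1) = 109.3 MPa.
F'_nt = 1.3 F_nt − (Ω F_nt / F_nv) f_rv = 1.3·780 − (2·780/579)·109.3 = 719.4 MPa, capped at F_nt → F'_nt = 719.4 MPa.
R_n = F'_nt · A_b · n = 719.4 × 113.1 × 6 / 1000 = 488.2 kN.
Allowable strength R_n/Ω = 488.2 / 2 = 244 kN.

244 kN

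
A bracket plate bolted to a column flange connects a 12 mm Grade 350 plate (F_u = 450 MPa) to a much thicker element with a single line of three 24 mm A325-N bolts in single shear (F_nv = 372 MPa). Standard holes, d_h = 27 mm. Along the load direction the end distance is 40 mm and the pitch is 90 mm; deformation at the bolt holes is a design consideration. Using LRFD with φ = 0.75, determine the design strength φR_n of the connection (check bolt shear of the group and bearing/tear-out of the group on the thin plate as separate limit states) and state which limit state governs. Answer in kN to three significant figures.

Bolt shear: A_b = π·24²/4 = 452.4 mm²; R_n = 372 × 452.4 × 3 × 1 / 1000 = 504.9 kN → 0.75 × 504.9 = 379 kN.
Bearing (1.2 l_c t F_u ≤ 2.4 d t F_u): upper limit = 2.4·24·12·450 / 1000 = 311 kN.
  Edge l_c = 40 − 27/2 = 26.5 → r_n = 171.7 kN; interior l_c = 90 − 27 = 63 → r_n = 311 kN.
  R_n,bearing = 1·171.7 + 2·311 = 793.8 kN → 0.75 × 793.8 = 595 kN.
Bolt shear governs: 379 kN.

379 kN (bolt shear governs)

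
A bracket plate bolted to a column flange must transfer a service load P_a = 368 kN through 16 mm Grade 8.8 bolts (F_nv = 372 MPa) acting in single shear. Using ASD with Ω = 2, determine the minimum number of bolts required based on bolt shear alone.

10 bolts

A_b = π·16²/4 = 201.1 mm².
Per-bolt allowable strength R_n/Ω = 372 × 201.1 × 1 / 1000 / 2 = 37.4 kN.
n ≥ 368 / 37.4 = 9.84 → use 10 bolts.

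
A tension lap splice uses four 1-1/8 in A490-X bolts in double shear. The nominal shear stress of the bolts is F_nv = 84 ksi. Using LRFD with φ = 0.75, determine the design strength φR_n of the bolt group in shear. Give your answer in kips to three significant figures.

A_b = π × 1.125² / 4 = 0.994 in².
R_n = F_nv · A_b · n · n_s = 84 × 0.994 × 4 × 2 = 668 kips.
Design strength φR_n = 0.75 × 668 = 501 kips.

501 kips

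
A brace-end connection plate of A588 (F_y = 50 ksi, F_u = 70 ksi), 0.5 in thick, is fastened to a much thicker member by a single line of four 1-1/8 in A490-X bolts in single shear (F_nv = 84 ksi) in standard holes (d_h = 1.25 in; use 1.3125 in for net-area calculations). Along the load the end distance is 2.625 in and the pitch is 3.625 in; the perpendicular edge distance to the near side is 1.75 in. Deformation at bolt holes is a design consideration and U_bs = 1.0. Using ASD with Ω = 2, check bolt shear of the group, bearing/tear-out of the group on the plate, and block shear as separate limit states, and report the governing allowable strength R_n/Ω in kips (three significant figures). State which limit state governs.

113 kips (block shear governs)

Bolt shear: A_b = π·1.125²/4 = 0.994 in²; R_n = 84 × 0.994 × 4 × 1 = 334 kips → 334 / 2 = 167 kips.
Bearing: edge l_c = 2, r_n = 84 kips; interior l_c = 2.375, r_n = 94.5 kips; R_n = 84 + 3·94.5 = 367.5 kips → 184 kips.
Block shear: A_gv = 6.75, A_nv = 4.453, A_nt = 0.5469 in²; R_n = min(0.6F_uA_nv, 0.6F_yA_gv) + U_bs·F_u·A_nt = 225.3 kips → 113 kips.
Block shear governs: 113 kips.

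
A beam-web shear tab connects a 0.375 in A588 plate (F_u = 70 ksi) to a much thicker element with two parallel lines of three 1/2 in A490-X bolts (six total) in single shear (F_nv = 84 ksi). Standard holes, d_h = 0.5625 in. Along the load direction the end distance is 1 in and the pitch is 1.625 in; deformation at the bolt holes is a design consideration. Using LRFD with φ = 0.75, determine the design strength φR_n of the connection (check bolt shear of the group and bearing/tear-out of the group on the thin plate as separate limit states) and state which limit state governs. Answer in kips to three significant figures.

74.2 kips (bolt shear governs)

Bolt shear: A_b = π·0.5²/4 = 0.1963 in²; R_n = 84 × 0.1963 × 6 × 1 = 98.96 kips → 0.75 × 98.96 = 74.2 kips.
Bearing (1.2 l_c t F_u ≤ 2.4 d t F_u): upper limit = 2.4·0.5·0.375·70 = 31.5 kips.
  Edge l_c = 1 − 0.5625/2 = 0.7188 → r_n = 22.64 kips; interior l_c = 1.625 − 0.5625 = 1.062 → r_n = 31.5 kips.
  R_n,bearing = 2·22.64 + 4·31.5 = 171.3 kips → 0.75 × 171.3 = 128 kips.
Bolt shear governs: 74.2 kips.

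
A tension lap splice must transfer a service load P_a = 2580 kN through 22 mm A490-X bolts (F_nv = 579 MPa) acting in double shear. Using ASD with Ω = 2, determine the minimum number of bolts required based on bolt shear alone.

12 bolts

A_b = π·22²/4 = 380.1 mm².
Per-bolt allowable strength R_n/Ω = 579 × 380.1 × 2 / 1000 / 2 = 220.1 kN.
n ≥ 2580 / 220.1 = 11.72 → use 12 bolts.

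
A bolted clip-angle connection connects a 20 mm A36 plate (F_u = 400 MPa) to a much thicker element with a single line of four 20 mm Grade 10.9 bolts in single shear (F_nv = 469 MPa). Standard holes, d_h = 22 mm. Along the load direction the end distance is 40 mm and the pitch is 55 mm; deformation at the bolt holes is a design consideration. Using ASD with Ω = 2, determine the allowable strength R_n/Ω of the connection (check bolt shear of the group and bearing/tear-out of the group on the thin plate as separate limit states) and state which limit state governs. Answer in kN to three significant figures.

295 kN (bolt shear governs)

Bolt shear: A_b = π·20²/4 = 314.2 mm²; R_n = 469 × 314.2 × 4 × 1 / 1000 = 589.4 kN → 589.4 / 2 = 295 kN.
Bearing (1.2 l_c t F_u ≤ 2.4 d t F_u): upper limit = 2.4·20·20·400 / 1000 = 384 kN.
  Edge l_c = 40 − 22/2 = 29 → r_n = 278.4 kN; interior l_c = 55 − 22 = 33 → r_n = 316.8 kN.
  R_n,bearing = 1·278.4 + 3·316.8 = 1229 kN → 1229 / 2 = 614 kN.
Bolt shear governs: 295 kN.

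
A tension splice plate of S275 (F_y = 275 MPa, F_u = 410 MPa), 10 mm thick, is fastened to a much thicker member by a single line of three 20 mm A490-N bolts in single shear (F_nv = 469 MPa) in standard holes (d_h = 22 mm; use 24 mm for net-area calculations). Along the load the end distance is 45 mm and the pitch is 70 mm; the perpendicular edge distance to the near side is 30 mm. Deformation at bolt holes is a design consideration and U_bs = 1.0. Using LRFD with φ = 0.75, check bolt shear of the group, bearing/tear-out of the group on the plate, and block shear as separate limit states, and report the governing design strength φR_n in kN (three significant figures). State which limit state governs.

Bolt shear: A_b = π·20²/4 = 314.2 mm²; R_n = 469 × 314.2 × 3 × 1 / 1000 = 442 kN → 0.75 × 442 = 332 kN.
Bearing: edge l_c = 34, r_n = 167.3 kN; interior l_c = 48, r_n = 196.8 kN; R_n = 167.3 + 2·196.8 = 560.9 kN → 421 kN.
Block shear: A_gv = 1850, A_nv = 1250, A_nt = 180 mm²; R_n = min(0.6F_uA_nv, 0.6F_yA_gv) + U_bs·F_u·A_nt = 379.1 kN → 284 kN.
Block shear governs: 284 kN.

284 kN (block shear governs)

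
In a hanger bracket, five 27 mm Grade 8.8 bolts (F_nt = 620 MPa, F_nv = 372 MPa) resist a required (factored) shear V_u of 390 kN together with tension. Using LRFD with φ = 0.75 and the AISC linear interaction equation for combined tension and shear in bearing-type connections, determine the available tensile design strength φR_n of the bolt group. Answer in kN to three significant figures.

1080 kN

A_b = π·27²/4 = 572.6 mm²; f_rv = 390 × 1000 / (5 × 572.6) = 136.2 MPa.
F'_nt = 1.3 F_nt − (F_nt / φF_nv) f_rv = 1.3·620 − (620/(0.75·372))·136.2 = 503.3 MPa, capped at F_nt → F'_nt = 503.3 MPa.
R_n = F'_nt · A_b · n = 503.3 × 572.6 × 5 / 1000 = 1441 kN.
Design strength φR_n = 0.75 × 1441 = 1080 kN.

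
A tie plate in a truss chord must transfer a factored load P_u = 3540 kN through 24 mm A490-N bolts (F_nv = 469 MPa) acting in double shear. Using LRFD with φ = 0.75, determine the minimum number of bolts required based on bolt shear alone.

12 bolts

A_b = π·24²/4 = 452.4 mm².
Per-bolt design strength φR_n = 0.75 × 469 × 452.4 × 2 / 1000 = 318.3 kN.
n ≥ 3540 / 318.3 = 11.12 → use 12 bolts.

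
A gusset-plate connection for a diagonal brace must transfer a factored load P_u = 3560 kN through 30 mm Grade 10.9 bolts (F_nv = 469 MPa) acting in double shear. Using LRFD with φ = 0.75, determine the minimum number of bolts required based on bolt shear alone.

A_b = π·30²/4 = 706.9 mm².
Per-bolt design strength φR_n = 0.75 × 469 × 706.9 × 2 / 1000 = 497.3 kN.
n ≥ 3560 / 497.3 = 7.159 → use 8 bolts.

8 bolts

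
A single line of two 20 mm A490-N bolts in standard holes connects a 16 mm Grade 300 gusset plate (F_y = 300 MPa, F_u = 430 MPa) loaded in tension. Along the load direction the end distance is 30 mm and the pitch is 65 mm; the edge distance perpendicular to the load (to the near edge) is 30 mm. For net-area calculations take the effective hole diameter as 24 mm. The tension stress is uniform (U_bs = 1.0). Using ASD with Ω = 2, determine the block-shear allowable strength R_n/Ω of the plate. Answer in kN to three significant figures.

Shear plane L_v = 30 + 1·65 = 95 mm; A_gv = 95 × 16 = 1520 mm².
A_nv = (95 − 1.5·24) × 16 = 944 mm².
A_nt = (30 − 0.5·24) × 16 = 288 mm².
0.6 F_u A_nv = 243.6 kN; 0.6 F_y A_gv = 273.6 kN → shear rupture governs the shear term.
R_n = 243.6 + 1.0 × 430 × 288 / 1000 = 367.4 kN.
Allowable strength R_n/Ω = 367.4 / 2 = 184 kN.

184 kN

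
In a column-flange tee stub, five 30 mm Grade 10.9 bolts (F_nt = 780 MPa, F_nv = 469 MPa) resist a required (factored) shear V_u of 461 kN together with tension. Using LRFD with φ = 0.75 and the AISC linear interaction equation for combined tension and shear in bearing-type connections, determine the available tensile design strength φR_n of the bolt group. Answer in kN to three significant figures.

1920 kN

A_b = π·30²/4 = 706.9 mm²; f_rv = 461 × 1000 / (5 × 706.9) = 130.4 MPa.
F'_nt = 1.3 F_nt − (F_nt / φF_nv) f_rv = 1.3·780 − (780/(0.75·469))·130.4 = 724.8 MPa, capped at F_nt → F'_nt = 724.8 MPa.
R_n = F'_nt · A_b · n = 724.8 × 706.9 × 5 / 1000 = 2562 kN.
Design strength φR_n = 0.75 × 2562 = 1920 kN.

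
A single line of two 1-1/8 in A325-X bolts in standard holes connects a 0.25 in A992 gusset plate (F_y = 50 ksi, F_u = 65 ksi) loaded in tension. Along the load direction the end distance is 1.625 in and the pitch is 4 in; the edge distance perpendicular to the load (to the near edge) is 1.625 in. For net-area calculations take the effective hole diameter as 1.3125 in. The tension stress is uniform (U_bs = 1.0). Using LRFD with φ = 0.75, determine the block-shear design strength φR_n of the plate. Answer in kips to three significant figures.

Shear plane L_v = 1.625 + 1·4 = 5.625 in; A_gv = 5.625 × 0.25 = 1.406 in².
A_nv = (5.625 − 1.5·1.3125) × 0.25 = 0.9141 in².
A_nt = (1.625 − 0.5·1.3125) × 0.25 = 0.2422 in².
0.6 F_u A_nv = 35.65 kips; 0.6 F_y A_gv = 42.19 kips → shear rupture governs the shear term.
R_n = 35.65 + 1.0 × 65 × 0.2422 = 51.39 kips.
Design strength φR_n = 0.75 × 51.39 = 38.5 kips.

38.5 kips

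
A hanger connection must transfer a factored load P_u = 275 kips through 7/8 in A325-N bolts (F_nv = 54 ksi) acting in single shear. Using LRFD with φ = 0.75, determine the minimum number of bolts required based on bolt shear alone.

12 bolts

A_b = π·0.875²/4 = 0.6013 in².
Per-bolt design strength φR_n = 0.75 × 54 × 0.6013 × 1 = 24.35 kips.
n ≥ 275 / 24.35 = 11.29 → use 12 bolts.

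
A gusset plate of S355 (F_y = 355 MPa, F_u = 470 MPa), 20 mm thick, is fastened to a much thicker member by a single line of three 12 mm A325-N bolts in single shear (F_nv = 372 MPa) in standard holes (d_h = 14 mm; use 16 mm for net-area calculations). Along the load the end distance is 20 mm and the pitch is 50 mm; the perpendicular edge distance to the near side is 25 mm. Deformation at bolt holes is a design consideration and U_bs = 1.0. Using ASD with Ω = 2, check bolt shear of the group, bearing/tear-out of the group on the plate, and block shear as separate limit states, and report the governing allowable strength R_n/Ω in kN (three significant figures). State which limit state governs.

Bolt shear: A_b = π·12²/4 = 113.1 mm²; R_n = 372 × 113.1 × 3 × 1 / 1000 = 126.2 kN → 126.2 / 2 = 63.1 kN.
Bearing: edge l_c = 13, r_n = 146.6 kN; interior l_c = 36, r_n = 270.7 kN; R_n = 146.6 + 2·270.7 = 688.1 kN → 344 kN.
Block shear: A_gv = 2400, A_nv = 1600, A_nt = 340 mm²; R_n = min(0.6F_uA_nv, 0.6F_yA_gv) + U_bs·F_u·A_nt = 611 kN → 306 kN.
Bolt shear governs: 63.1 kN.

63.1 kN (bolt shear governs)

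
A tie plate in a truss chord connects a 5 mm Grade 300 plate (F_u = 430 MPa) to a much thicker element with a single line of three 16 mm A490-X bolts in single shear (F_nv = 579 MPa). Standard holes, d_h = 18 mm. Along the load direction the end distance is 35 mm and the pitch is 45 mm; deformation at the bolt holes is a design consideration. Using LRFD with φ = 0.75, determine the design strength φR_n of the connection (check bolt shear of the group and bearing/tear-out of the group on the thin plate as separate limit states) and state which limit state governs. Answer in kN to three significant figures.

Bolt shear: A_b = π·16²/4 = 201.1 mm²; R_n = 579 × 201.1 × 3 × 1 / 1000 = 349.2 kN → 0.75 × 349.2 = 262 kN.
Bearing (1.2 l_c t F_u ≤ 2.4 d t F_u): upper limit = 2.4·16·5·430 / 1000 = 82.56 kN.
  Edge l_c = 35 − 18/2 = 26 → r_n = 67.08 kN; interior l_c = 45 − 18 = 27 → r_n = 69.66 kN.
  R_n,bearing = 1·67.08 + 2·69.66 = 206.4 kN → 0.75 × 206.4 = 155 kN.
Bearing governs: 155 kN.

155 kN (bearing governs)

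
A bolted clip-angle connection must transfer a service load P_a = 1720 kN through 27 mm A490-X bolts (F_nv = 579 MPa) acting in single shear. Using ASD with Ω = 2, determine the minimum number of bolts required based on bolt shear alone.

A_b = π·27²/4 = 572.6 mm².
Per-bolt allowable strength R_n/Ω = 579 × 572.6 × 1 / 1000 / 2 = 165.8 kN.
n ≥ 1720 / 165.8 = 10.38 → use 11 bolts.

11 bolts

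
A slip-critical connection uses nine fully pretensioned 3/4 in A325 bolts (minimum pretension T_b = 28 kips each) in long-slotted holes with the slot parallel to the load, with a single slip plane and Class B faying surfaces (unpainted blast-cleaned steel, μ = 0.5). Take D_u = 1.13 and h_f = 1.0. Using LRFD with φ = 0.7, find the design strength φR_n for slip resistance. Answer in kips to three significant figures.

99.7 kips

R_n = μ · D_u · h_f · T_b · n_s · n_b = 0.5 × 1.13 × 1.0 × 28 × 1 × 9 = 142.4 kips.
Design strength φR_n = 0.7 × 142.4 = 99.7 kips.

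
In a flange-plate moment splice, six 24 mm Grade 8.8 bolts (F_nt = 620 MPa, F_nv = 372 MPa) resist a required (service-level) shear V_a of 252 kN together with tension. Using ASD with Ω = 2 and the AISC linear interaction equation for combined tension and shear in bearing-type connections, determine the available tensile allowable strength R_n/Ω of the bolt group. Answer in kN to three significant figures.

A_b = π·24²/4 = 452.4 mm²; f_rv = 252 × 1000 / (6 × 452.4) = 92.84 MPa.
F'_nt = 1.3 F_nt − (Ω F_nt / F_nv) f_rv = 1.3·620 − (2·620/372)·92.84 = 496.5 MPa, capped at F_nt → F'_nt = 496.5 MPa.
R_n = F'_nt · A_b · n = 496.5 × 452.4 × 6 / 1000 = 1348 kN.
Allowable strength R_n/Ω = 1348 / 2 = 674 kN.

674 kN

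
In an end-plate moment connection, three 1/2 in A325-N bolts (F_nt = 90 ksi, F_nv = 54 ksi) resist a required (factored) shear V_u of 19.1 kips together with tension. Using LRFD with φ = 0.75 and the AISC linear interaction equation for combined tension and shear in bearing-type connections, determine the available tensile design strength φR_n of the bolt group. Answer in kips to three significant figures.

A_b = π·0.5²/4 = 0.1963 in²; f_rv = 19.1 / (3 × 0.1963) = 32.43 ksi.
F'_nt = 1.3 F_nt − (F_nt / φF_nv) f_rv = 1.3·90 − (90/(0.75·54))·32.43 = 44.94 ksi, capped at F_nt → F'_nt = 44.94 ksi.
R_n = F'_nt · A_b · n = 44.94 × 0.1963 × 3 = 26.47 kips.
Design strength φR_n = 0.75 × 26.47 = 19.9 kips.

19.9 kips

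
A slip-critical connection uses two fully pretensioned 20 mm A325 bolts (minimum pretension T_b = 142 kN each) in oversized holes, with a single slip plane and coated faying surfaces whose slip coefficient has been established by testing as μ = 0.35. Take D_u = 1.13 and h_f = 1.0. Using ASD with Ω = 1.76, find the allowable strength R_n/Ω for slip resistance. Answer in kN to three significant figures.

63.8 kN

R_n = μ · D_u · h_f · T_b · n_s · n_b = 0.35 × 1.13 × 1.0 × 142 × 1 × 2 = 112.3 kN.
Allowable strength R_n/Ω = 112.3 / 1.76 = 63.8 kN.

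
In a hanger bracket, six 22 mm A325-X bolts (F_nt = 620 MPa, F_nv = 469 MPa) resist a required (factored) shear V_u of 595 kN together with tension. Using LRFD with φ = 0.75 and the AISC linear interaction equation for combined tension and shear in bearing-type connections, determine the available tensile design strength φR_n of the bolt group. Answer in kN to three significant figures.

A_b = π·22²/4 = 380.1 mm²; f_rv = 595 × 1000 / (6 × 380.1) = 260.9 MPa.
F'_nt = 1.3 F_nt − (F_nt / φF_nv) f_rv = 1.3·620 − (620/(0.75·469))·260.9 = 346.2 MPa, capped at F_nt → F'_nt = 346.2 MPa.
R_n = F'_nt · A_b · n = 346.2 × 380.1 × 6 / 1000 = 789.6 kN.
Design strength φR_n = 0.75 × 789.6 = 592 kN.

592 kN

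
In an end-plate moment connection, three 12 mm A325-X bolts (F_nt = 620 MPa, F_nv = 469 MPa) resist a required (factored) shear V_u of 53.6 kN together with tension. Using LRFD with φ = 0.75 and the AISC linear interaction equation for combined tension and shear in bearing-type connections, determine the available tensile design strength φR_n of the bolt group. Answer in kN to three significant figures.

134 kN

A_b = π·12²/4 = 113.1 mm²; f_rv = 53.6 × 1000 / (3 × 113.1) = 158 MPa.
F'_nt = 1.3 F_nt − (F_nt / φF_nv) f_rv = 1.3·620 − (620/(0.75·469))·158 = 527.5 MPa, capped at F_nt → F'_nt = 527.5 MPa.
R_n = F'_nt · A_b · n = 527.5 × 113.1 × 3 / 1000 = 179 kN.
Design strength φR_n = 0.75 × 179 = 134 kN.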